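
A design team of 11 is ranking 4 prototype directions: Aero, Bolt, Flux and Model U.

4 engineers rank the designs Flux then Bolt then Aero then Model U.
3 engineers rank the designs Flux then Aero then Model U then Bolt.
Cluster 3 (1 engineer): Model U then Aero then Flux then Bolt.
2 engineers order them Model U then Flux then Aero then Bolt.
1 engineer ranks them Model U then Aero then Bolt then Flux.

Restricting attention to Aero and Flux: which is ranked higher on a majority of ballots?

Flux

Ballots ranking Aero above Flux: 1 + 1 = 2.
Ballots ranking Flux above Aero: 11 − 2 = 9.
Flux wins the head-to-head 9–2.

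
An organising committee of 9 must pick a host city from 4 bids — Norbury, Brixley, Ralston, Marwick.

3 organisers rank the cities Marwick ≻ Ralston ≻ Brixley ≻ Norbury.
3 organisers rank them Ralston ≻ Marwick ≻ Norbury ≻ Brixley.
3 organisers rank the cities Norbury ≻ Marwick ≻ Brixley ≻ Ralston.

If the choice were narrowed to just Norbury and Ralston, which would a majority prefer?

Ralston

Ballots ranking Norbury above Ralston: 3.
Ballots ranking Ralston above Norbury: 9 − 3 = 6.
Ralston wins the head-to-head 6–3.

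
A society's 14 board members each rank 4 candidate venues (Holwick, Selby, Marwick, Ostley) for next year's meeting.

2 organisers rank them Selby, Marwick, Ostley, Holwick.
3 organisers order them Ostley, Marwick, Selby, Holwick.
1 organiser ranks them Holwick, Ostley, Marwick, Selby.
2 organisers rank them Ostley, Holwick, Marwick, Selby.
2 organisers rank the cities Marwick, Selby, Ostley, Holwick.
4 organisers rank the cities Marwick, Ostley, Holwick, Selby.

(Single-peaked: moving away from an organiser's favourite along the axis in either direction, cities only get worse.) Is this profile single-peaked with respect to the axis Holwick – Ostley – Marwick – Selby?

yes

Axis positions: Holwick=1, Ostley=2, Marwick=3, Selby=4.
Group 1 (peak Selby at position 4): ranking walks positions 4-3-2-1, expanding outward from the peak — single-peaked.
Group 2 (peak Ostley at position 2): ranking walks positions 2-3-4-1, expanding outward from the peak — single-peaked.
Group 3 (peak Holwick at position 1): ranking walks positions 1-2-3-4, expanding outward from the peak — single-peaked.
Group 4 (peak Ostley at position 2): ranking walks positions 2-1-3-4, expanding outward from the peak — single-peaked.
Group 5 (peak Marwick at position 3): ranking walks positions 3-4-2-1, expanding outward from the peak — single-peaked.
Group 6 (peak Marwick at position 3): ranking walks positions 3-2-1-4, expanding outward from the peak — single-peaked.
Every ranking is single-peaked on this axis.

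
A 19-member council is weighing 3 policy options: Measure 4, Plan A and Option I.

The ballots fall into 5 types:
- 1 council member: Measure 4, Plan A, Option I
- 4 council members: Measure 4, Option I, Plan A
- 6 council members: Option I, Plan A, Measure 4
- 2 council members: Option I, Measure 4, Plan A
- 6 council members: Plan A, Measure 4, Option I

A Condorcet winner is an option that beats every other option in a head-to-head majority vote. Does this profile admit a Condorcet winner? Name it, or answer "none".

none

Check each pair by majority over 19 ballots:
Measure 4 vs Plan A: 7 to 12, Plan A.
Measure 4 vs Option I: 11 to 8, Measure 4.
Plan A vs Option I: Plan A preferred on 1+6 = 7 ballots; Option I wins 12–7.
No option is unbeaten: Measure 4 loses to Plan A; Plan A loses to Option I; Option I loses to Measure 4. In particular Measure 4 beats Option I beats Plan A beats Measure 4 is a majority cycle — no Condorcet winner exists.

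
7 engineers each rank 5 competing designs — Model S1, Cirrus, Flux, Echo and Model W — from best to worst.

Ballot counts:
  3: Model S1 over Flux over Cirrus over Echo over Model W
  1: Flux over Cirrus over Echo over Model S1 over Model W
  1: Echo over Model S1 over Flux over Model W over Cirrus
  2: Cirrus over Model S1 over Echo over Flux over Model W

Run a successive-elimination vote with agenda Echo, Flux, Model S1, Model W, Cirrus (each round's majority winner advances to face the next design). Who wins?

Model S1

Round 1: Echo vs Flux — 3–4, Flux advances.
Round 2: Flux vs Model S1 — 1–6, Model S1 advances.
Round 3: Model S1 vs Model W — 7–0, Model S1 advances.
Round 4: Model S1 vs Cirrus — 4–3, Model S1 advances.
Model S1 survives the agenda.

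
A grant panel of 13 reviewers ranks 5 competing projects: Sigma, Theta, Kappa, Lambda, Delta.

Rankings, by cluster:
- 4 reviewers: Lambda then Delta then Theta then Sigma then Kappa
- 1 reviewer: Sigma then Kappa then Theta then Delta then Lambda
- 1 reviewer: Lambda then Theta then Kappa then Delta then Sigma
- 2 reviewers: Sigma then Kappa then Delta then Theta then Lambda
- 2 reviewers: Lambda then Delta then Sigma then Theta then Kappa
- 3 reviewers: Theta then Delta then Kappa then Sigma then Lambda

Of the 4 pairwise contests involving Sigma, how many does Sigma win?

1

Sigma against each rival (13 reviewers):
Sigma vs Theta: Theta wins 8–5.
Sigma vs Kappa: Sigma wins 9–4.
Sigma vs Lambda: 1+2+3 = 6 for Sigma, 7 for Lambda — Lambda by 7–6.
Sigma vs Delta: Sigma is ranked higher on 1+2 = 3 ballots, Delta on 10. Delta wins 10–3.
Sigma beats Kappa; loses to Theta, Lambda, Delta — 1 pairwise win.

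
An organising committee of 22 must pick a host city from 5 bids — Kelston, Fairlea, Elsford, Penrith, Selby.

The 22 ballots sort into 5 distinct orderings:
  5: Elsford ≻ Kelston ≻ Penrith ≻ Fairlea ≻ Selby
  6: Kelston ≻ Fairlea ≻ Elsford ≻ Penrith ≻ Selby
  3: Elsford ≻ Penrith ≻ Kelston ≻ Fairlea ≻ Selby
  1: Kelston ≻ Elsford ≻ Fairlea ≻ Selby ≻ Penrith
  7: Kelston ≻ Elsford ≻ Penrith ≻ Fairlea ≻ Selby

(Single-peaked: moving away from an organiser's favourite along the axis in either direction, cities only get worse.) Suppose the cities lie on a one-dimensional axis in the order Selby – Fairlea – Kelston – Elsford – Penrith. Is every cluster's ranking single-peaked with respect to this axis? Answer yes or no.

Axis positions: Selby=1, Fairlea=2, Kelston=3, Elsford=4, Penrith=5.
Cluster 1 (peak Elsford at position 4): ranking walks positions 4-3-5-2-1, expanding outward from the peak — single-peaked.
Cluster 2 (peak Kelston at position 3): ranking walks positions 3-2-4-5-1, expanding outward from the peak — single-peaked.
Cluster 3 (peak Elsford at position 4): ranking walks positions 4-5-3-2-1, expanding outward from the peak — single-peaked.
Cluster 4 (peak Kelston at position 3): ranking walks positions 3-4-2-1-5, expanding outward from the peak — single-peaked.
Cluster 5 (peak Kelston at position 3): ranking walks positions 3-4-5-2-1, expanding outward from the peak — single-peaked.
Every ranking is single-peaked on this axis.

yes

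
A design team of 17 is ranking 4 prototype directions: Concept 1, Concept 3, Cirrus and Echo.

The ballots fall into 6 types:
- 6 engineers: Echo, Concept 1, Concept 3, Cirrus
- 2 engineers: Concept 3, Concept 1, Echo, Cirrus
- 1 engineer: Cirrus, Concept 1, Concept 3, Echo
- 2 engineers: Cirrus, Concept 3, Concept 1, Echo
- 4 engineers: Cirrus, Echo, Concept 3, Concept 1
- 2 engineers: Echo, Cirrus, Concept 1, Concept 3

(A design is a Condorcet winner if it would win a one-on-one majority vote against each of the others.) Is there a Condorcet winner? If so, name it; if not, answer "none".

Echo

Head-to-head results (17 engineers):
Concept 1–Concept 3: Concept 1 9–8.
Concept 1 vs Cirrus: Cirrus, 9–8.
Concept 1 vs Echo: Echo, 12–5.
Concept 3 vs Cirrus: Cirrus, 9–8.
Concept 3 vs Echo: Echo, 12–5.
Cirrus vs Echo: Echo, 10–7.
Echo wins every pairwise contest, so Echo is the Condorcet winner.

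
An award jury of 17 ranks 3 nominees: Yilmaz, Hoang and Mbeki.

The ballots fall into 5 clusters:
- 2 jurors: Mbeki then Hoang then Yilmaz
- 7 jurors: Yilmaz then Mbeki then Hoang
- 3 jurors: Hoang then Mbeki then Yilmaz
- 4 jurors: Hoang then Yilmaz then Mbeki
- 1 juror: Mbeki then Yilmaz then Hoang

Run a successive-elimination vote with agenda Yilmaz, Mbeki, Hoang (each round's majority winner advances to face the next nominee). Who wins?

Round 1: Yilmaz vs Mbeki — 11–6, Yilmaz advances.
Round 2: Yilmaz vs Hoang — 8–9, Hoang advances.
Hoang survives the agenda.

Hoang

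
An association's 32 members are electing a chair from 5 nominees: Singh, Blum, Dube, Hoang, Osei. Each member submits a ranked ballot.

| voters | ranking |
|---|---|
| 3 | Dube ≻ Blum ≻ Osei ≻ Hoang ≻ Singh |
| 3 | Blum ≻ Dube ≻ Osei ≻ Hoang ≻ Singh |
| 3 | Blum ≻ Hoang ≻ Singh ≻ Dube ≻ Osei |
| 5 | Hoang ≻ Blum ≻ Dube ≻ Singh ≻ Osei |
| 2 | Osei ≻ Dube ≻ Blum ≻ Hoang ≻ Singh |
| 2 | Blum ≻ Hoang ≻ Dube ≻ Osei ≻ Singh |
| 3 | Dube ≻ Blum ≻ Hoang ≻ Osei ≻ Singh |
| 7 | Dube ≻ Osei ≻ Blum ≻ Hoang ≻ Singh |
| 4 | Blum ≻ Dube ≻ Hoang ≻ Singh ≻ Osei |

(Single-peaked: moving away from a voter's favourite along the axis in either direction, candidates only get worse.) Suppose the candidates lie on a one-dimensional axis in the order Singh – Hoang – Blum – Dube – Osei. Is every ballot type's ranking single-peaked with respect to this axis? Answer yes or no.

yes

Axis positions: Singh=1, Hoang=2, Blum=3, Dube=4, Osei=5.
Ballot type 1 (peak Dube at position 4): ranking walks positions 4-3-5-2-1, expanding outward from the peak — single-peaked.
Ballot type 2 (peak Blum at position 3): ranking walks positions 3-4-5-2-1, expanding outward from the peak — single-peaked.
Ballot type 3 (peak Blum at position 3): ranking walks positions 3-2-1-4-5, expanding outward from the peak — single-peaked.
Ballot type 4 (peak Hoang at position 2): ranking walks positions 2-3-4-1-5, expanding outward from the peak — single-peaked.
Ballot type 5 (peak Osei at position 5): ranking walks positions 5-4-3-2-1, expanding outward from the peak — single-peaked.
Ballot type 6 (peak Blum at position 3): ranking walks positions 3-2-4-5-1, expanding outward from the peak — single-peaked.
Ballot type 7 (peak Dube at position 4): ranking walks positions 4-3-2-5-1, expanding outward from the peak — single-peaked.
Ballot type 8 (peak Dube at position 4): ranking walks positions 4-5-3-2-1, expanding outward from the peak — single-peaked.
Ballot type 9 (peak Blum at position 3): ranking walks positions 3-4-2-1-5, expanding outward from the peak — single-peaked.
Every ranking is single-peaked on this axis.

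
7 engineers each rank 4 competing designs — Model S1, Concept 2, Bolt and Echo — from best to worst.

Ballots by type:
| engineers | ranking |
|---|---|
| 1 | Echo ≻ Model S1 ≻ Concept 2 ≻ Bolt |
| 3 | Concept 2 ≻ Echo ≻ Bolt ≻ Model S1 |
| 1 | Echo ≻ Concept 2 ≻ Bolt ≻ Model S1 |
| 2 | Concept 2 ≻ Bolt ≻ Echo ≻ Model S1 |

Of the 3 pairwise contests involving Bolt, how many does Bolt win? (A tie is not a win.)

Bolt against each rival (7 engineers):
Bolt vs Model S1: Bolt wins 6–1.
Bolt vs Concept 2: Bolt preferred on 0 ballots; Concept 2 wins 7–0.
Bolt vs Echo: 2 to 5, Echo.
Bolt beats Model S1; loses to Concept 2, Echo — 1 pairwise win.

1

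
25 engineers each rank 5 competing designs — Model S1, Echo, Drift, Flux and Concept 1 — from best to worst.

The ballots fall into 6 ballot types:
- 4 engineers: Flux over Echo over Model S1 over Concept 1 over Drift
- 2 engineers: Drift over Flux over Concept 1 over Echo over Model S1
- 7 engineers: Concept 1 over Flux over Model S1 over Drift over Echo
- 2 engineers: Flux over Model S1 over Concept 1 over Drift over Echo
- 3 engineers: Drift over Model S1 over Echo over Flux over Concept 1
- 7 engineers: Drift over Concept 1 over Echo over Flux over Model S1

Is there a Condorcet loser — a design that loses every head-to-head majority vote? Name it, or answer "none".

none

Pairwise majorities:
Model S1 vs Echo: Echo wins 13–12.
Model S1 vs Drift: 4+7+2 = 13 for Model S1, 12 for Drift — Model S1 by 13–12.
Model S1 vs Flux: 3 for Model S1, 22 for Flux — Flux by 22–3.
Model S1–Concept 1: Concept 1 16–9.
Echo vs Drift: Drift, 21–4.
Echo vs Flux: Echo preferred on 3+7 = 10 ballots; Flux wins 15–10.
Echo vs Concept 1: Concept 1 wins 18–7.
Drift vs Flux: Flux, 13–12.
Drift–Concept 1: Concept 1 13–12.
Flux vs Concept 1: 11 to 14, Concept 1.
No design is winless: Model S1 beats Drift; Echo beats Model S1; Drift beats Echo; Flux beats Model S1; Concept 1 beats Model S1. There is no Condorcet loser.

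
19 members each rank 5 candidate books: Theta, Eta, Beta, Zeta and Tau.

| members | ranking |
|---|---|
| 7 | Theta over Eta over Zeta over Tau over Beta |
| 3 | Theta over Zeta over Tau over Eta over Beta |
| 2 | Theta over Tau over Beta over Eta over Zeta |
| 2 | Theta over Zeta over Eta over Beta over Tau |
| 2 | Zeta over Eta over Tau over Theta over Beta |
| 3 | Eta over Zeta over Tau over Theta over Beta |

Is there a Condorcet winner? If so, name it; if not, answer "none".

Head-to-head results (19 members):
Theta vs Eta: Theta wins 14–5.
Theta vs Beta: Theta, 19–0.
Theta vs Zeta: Theta, 14–5.
Theta–Tau: Theta 14–5.
Eta–Beta: Eta 17–2.
Eta vs Zeta: Eta wins 12–7.
Eta–Tau: Eta 14–5.
Beta vs Zeta: Zeta, 17–2.
Beta vs Tau: Tau wins 17–2.
Zeta–Tau: Zeta 17–2.
Theta defeats every rival head-to-head and is the Condorcet winner.

Theta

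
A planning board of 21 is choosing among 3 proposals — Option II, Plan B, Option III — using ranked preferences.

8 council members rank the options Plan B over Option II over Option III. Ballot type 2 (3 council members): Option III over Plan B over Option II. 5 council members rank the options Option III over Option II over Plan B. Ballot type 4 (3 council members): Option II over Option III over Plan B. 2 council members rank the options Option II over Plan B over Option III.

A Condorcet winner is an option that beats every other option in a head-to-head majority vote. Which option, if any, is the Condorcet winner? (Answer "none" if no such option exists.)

none

Pairwise majorities:
Option II vs Plan B: Option II preferred on 5+3+2 = 10 ballots; Plan B wins 11–10.
Option II vs Option III: Option II is ranked higher on 8+3+2 = 13 ballots, Option III on 8. Option II wins 13–8.
Plan B vs Option III: 8+2 = 10 for Plan B, 11 for Option III — Option III by 11–10.
No option is unbeaten: Option II loses to Plan B; Plan B loses to Option III; Option III loses to Option II. In particular Option II → Option III → Plan B → Option II is a majority cycle — no Condorcet winner exists.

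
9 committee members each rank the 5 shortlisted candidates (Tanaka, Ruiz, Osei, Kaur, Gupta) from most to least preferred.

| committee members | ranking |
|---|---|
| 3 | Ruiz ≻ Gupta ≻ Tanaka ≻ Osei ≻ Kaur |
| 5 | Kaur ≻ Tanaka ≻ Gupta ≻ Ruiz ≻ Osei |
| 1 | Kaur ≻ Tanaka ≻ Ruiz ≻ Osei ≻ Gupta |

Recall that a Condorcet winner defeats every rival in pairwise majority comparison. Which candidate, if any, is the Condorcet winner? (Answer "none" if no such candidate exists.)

Head-to-head results (9 committee members):
Tanaka vs Ruiz: Tanaka wins 6–3.
Tanaka vs Osei: Tanaka wins 9–0.
Tanaka vs Kaur: Kaur wins 6–3.
Tanaka vs Gupta: Tanaka, 6–3.
Ruiz vs Osei: Ruiz, 9–0.
Ruiz vs Kaur: Kaur, 6–3.
Ruiz–Gupta: Gupta 5–4.
Osei vs Kaur: Kaur, 6–3.
Osei vs Gupta: Gupta wins 8–1.
Kaur–Gupta: Kaur 6–3.
Only Kaur has no losses; Kaur is the Condorcet winner.

Kaur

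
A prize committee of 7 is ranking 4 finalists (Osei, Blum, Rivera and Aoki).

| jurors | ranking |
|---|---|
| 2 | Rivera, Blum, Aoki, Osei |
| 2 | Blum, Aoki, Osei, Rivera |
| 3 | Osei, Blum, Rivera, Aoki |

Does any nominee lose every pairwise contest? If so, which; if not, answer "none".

Pairwise majorities:
Osei vs Blum: Blum wins 4–3.
Osei–Rivera: Osei 5–2.
Osei vs Aoki: Aoki wins 4–3.
Blum vs Rivera: Blum wins 5–2.
Blum vs Aoki: 7 to 0, Blum.
Rivera vs Aoki: Rivera is ranked higher on 2+3 = 5 ballots, Aoki on 2. Rivera wins 5–2.
Each nominee has at least one pairwise win (Osei beats Rivera; Blum beats Osei; Rivera beats Aoki; Aoki beats Osei) — no Condorcet loser.

none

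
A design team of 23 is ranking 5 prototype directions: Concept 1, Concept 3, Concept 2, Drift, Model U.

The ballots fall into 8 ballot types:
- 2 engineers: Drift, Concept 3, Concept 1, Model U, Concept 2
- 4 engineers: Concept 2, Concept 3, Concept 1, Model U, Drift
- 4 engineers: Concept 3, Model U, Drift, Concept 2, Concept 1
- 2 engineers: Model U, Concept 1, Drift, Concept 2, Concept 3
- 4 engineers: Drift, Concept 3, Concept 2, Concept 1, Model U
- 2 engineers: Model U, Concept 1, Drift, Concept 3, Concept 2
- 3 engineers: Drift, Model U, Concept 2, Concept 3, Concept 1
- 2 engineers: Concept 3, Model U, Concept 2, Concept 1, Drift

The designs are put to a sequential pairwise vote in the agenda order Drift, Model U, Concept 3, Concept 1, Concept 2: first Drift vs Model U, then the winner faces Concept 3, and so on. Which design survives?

Round 1: Drift vs Model U — 9–14, Model U advances.
Round 2: Model U vs Concept 3 — 7–16, Concept 3 advances.
Round 3: Concept 3 vs Concept 1 — 19–4, Concept 3 advances.
Round 4: Concept 3 vs Concept 2 — 14–9, Concept 3 advances.
Concept 3 survives the agenda.

Concept 3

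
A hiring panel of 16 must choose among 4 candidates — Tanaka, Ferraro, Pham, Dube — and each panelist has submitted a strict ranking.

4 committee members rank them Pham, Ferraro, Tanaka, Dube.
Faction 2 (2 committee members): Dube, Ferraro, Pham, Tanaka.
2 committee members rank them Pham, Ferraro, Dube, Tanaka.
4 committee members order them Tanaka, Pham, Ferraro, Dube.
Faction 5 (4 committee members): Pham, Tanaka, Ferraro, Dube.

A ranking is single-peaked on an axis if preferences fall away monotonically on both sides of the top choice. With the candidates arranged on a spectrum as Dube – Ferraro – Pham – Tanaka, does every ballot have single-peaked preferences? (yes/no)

Axis positions: Dube=1, Ferraro=2, Pham=3, Tanaka=4.
Faction 1 (peak Pham at position 3): ranking walks positions 3-2-4-1, expanding outward from the peak — single-peaked.
Faction 2 (peak Dube at position 1): ranking walks positions 1-2-3-4, expanding outward from the peak — single-peaked.
Faction 3 (peak Pham at position 3): ranking walks positions 3-2-1-4, expanding outward from the peak — single-peaked.
Faction 4 (peak Tanaka at position 4): ranking walks positions 4-3-2-1, expanding outward from the peak — single-peaked.
Faction 5 (peak Pham at position 3): ranking walks positions 3-4-2-1, expanding outward from the peak — single-peaked.
Every ranking is single-peaked on this axis.

yes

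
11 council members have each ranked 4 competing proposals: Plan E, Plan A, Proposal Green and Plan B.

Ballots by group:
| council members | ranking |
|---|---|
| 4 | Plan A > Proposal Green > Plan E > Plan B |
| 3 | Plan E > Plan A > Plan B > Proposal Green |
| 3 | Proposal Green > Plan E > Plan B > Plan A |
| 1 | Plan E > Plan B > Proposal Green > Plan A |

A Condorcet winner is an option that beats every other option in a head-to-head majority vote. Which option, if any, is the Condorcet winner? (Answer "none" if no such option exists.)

none

Check each pair by majority over 11 ballots:
Plan E vs Plan A: Plan E is ranked higher on 3+3+1 = 7 ballots, Plan A on 4. Plan E wins 7–4.
Plan E–Proposal Green: Proposal Green 7–4.
Plan E–Plan B: Plan E 11–0.
Plan A vs Proposal Green: 7 to 4, Plan A.
Plan A vs Plan B: Plan A is ranked higher on 4+3 = 7 ballots, Plan B on 4. Plan A wins 7–4.
Proposal Green vs Plan B: 4+3 = 7 for Proposal Green, 4 for Plan B — Proposal Green by 7–4.
Each option drops at least one matchup (Plan E loses to Proposal Green; Plan A loses to Plan E; Proposal Green loses to Plan A; Plan B loses to Plan E); the cycle Plan E → Plan A → Proposal Green → Plan E rules out a Condorcet winner.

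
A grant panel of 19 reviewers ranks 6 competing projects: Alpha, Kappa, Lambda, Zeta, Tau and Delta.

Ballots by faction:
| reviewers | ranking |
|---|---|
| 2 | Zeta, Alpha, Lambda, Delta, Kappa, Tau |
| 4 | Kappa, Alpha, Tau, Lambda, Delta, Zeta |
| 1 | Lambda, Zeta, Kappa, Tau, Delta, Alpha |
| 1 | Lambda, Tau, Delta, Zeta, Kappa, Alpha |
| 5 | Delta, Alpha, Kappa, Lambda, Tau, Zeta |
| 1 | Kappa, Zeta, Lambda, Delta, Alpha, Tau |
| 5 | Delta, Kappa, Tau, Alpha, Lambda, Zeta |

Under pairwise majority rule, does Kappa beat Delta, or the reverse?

Ballots ranking Kappa above Delta: 4 + 1 + 1 = 6.
Ballots ranking Delta above Kappa: 19 − 6 = 13.
Delta wins the head-to-head 13–6.

Delta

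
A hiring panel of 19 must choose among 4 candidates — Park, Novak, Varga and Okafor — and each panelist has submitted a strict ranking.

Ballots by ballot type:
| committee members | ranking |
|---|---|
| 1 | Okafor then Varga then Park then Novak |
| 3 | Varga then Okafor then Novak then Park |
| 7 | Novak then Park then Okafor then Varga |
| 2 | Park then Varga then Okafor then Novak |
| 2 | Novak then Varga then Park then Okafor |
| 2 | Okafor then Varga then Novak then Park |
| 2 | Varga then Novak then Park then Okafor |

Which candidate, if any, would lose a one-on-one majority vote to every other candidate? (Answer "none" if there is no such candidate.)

Head-to-head results (19 committee members):
Park vs Novak: Novak wins 16–3.
Park vs Varga: Varga wins 10–9.
Park vs Okafor: Park, 13–6.
Novak vs Varga: 7+2 = 9 for Novak, 10 for Varga — Varga by 10–9.
Novak vs Okafor: Novak wins 11–8.
Varga vs Okafor: 9 to 10, Okafor.
No candidate is winless: Park beats Okafor; Novak beats Park; Varga beats Park; Okafor beats Varga. There is no Condorcet loser.

none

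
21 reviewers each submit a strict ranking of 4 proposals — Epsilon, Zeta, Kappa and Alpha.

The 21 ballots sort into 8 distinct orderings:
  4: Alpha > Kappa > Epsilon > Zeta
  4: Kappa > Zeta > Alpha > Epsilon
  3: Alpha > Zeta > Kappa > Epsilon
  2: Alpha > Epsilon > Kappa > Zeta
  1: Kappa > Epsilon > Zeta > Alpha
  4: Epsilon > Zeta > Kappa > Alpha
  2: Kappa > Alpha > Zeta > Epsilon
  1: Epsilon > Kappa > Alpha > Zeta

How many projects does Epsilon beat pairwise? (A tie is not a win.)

1

Epsilon against each rival (21 reviewers):
Epsilon vs Zeta: Epsilon wins 12–9.
Epsilon vs Kappa: Kappa, 14–7.
Epsilon vs Alpha: Alpha, 15–6.
Epsilon beats Zeta; loses to Kappa, Alpha — 1 pairwise win.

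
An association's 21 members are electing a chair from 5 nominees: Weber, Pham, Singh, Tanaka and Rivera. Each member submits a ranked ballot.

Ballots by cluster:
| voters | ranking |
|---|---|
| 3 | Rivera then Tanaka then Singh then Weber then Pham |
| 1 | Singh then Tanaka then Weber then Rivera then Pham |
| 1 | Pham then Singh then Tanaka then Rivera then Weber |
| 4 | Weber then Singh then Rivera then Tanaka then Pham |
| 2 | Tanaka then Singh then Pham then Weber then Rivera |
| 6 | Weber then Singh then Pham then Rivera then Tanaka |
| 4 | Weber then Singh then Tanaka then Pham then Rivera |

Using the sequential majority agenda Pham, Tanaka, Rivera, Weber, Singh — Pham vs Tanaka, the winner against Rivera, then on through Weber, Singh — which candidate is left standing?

Weber

Round 1: Pham vs Tanaka — 7–14, Tanaka advances.
Round 2: Tanaka vs Rivera — 8–13, Rivera advances.
Round 3: Rivera vs Weber — 4–17, Weber advances.
Round 4: Weber vs Singh — 14–7, Weber advances.
Weber survives the agenda.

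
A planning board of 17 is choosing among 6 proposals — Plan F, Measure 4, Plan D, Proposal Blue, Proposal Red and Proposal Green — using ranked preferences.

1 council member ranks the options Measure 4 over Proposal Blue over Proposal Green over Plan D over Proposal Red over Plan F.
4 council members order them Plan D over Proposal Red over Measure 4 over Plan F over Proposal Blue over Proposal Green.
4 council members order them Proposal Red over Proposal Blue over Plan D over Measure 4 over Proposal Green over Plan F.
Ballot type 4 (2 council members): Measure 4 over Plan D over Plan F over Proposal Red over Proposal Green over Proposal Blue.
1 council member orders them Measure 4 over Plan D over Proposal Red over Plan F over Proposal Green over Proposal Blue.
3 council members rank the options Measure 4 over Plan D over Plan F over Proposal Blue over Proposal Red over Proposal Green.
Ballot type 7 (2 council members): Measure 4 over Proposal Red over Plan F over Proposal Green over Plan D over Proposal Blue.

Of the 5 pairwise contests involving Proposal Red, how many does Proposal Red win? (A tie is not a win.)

Proposal Red against each rival (17 council members):
Proposal Red vs Plan F: Proposal Red wins 12–5.
Proposal Red vs Measure 4: 8 to 9, Measure 4.
Proposal Red vs Plan D: Proposal Red is ranked higher on 4+2 = 6 ballots, Plan D on 11. Plan D wins 11–6.
Proposal Red vs Proposal Blue: 4+4+2+1+2 = 13 for Proposal Red, 4 for Proposal Blue — Proposal Red by 13–4.
Proposal Red–Proposal Green: Proposal Red 16–1.
Proposal Red beats Plan F, Proposal Blue, Proposal Green; loses to Measure 4, Plan D — 3 pairwise wins.

3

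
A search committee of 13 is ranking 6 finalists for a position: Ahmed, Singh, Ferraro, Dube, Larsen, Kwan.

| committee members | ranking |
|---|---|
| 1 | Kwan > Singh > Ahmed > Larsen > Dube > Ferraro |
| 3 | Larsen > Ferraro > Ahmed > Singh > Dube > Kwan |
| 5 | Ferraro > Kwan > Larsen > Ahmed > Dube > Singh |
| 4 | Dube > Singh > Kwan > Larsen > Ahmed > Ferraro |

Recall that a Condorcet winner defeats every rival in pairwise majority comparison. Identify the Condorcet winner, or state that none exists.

none

Pairwise majorities:
Ahmed vs Singh: 3+5 = 8 for Ahmed, 5 for Singh — Ahmed by 8–5.
Ahmed vs Ferraro: Ahmed preferred on 1+4 = 5 ballots; Ferraro wins 8–5.
Ahmed vs Dube: Ahmed preferred on 1+3+5 = 9 ballots; Ahmed wins 9–4.
Ahmed vs Larsen: Ahmed preferred on 1 ballot; Larsen wins 12–1.
Ahmed vs Kwan: 3 for Ahmed, 10 for Kwan — Kwan by 10–3.
Singh vs Ferraro: 1+4 = 5 for Singh, 8 for Ferraro — Ferraro by 8–5.
Singh vs Dube: 1+3 = 4 for Singh, 9 for Dube — Dube by 9–4.
Singh vs Larsen: 5 to 8, Larsen.
Singh vs Kwan: Singh is ranked higher on 3+4 = 7 ballots, Kwan on 6. Singh wins 7–6.
Ferraro vs Dube: Ferraro preferred on 3+5 = 8 ballots; Ferraro wins 8–5.
Ferraro vs Larsen: Ferraro preferred on 5 ballots; Larsen wins 8–5.
Ferraro vs Kwan: 3+5 = 8 for Ferraro, 5 for Kwan — Ferraro by 8–5.
Dube vs Larsen: 4 to 9, Larsen.
Dube vs Kwan: Dube preferred on 3+4 = 7 ballots; Dube wins 7–6.
Larsen vs Kwan: 3 for Larsen, 10 for Kwan — Kwan by 10–3.
No candidate is unbeaten: Ahmed loses to Ferraro; Singh loses to Ahmed; Ferraro loses to Larsen; Dube loses to Ahmed; Larsen loses to Kwan; Kwan loses to Singh. In particular Ahmed → Singh → Kwan → Ahmed is a majority cycle — no Condorcet winner exists.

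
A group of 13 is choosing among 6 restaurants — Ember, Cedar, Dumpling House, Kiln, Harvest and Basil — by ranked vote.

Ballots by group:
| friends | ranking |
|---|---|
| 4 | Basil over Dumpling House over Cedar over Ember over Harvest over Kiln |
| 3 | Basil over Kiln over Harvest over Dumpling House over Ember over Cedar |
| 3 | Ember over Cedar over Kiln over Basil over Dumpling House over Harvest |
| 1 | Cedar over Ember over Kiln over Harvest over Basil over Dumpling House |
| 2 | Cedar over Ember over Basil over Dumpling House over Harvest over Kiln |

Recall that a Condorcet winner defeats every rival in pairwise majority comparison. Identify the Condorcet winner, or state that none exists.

Pairwise majorities:
Ember vs Cedar: Cedar, 7–6.
Ember vs Dumpling House: Ember is ranked higher on 3+1+2 = 6 ballots, Dumpling House on 7. Dumpling House wins 7–6.
Ember vs Kiln: 10 to 3, Ember.
Ember–Harvest: Ember 10–3.
Ember vs Basil: Ember is ranked higher on 3+1+2 = 6 ballots, Basil on 7. Basil wins 7–6.
Cedar–Dumpling House: Dumpling House 7–6.
Cedar vs Kiln: Cedar wins 10–3.
Cedar vs Harvest: Cedar is ranked higher on 4+3+1+2 = 10 ballots, Harvest on 3. Cedar wins 10–3.
Cedar vs Basil: Cedar preferred on 3+1+2 = 6 ballots; Basil wins 7–6.
Dumpling House–Kiln: Kiln 7–6.
Dumpling House vs Harvest: Dumpling House wins 9–4.
Dumpling House vs Basil: 0 to 13, Basil.
Kiln vs Harvest: 7 to 6, Kiln.
Kiln vs Basil: Basil wins 9–4.
Harvest vs Basil: Basil wins 12–1.
Only Basil has no losses; Basil is the Condorcet winner.

Basil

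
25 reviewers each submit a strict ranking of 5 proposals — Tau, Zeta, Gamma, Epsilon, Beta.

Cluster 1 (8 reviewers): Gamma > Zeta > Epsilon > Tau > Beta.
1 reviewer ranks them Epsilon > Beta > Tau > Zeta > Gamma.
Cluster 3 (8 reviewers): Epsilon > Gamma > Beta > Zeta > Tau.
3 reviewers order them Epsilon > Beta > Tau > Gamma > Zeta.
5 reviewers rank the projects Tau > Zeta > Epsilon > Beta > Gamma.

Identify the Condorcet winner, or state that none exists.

Head-to-head results (25 reviewers):
Tau vs Zeta: 1+3+5 = 9 for Tau, 16 for Zeta — Zeta by 16–9.
Tau vs Gamma: Tau is ranked higher on 1+3+5 = 9 ballots, Gamma on 16. Gamma wins 16–9.
Tau vs Epsilon: 5 for Tau, 20 for Epsilon — Epsilon by 20–5.
Tau vs Beta: 13 to 12, Tau.
Zeta vs Gamma: 6 to 19, Gamma.
Zeta vs Epsilon: 13 to 12, Zeta.
Zeta vs Beta: Zeta is ranked higher on 8+5 = 13 ballots, Beta on 12. Zeta wins 13–12.
Gamma vs Epsilon: Gamma preferred on 8 ballots; Epsilon wins 17–8.
Gamma vs Beta: 8+8 = 16 for Gamma, 9 for Beta — Gamma by 16–9.
Epsilon vs Beta: Epsilon is ranked higher on 8+1+8+3+5 = 25 ballots, Beta on 0. Epsilon wins 25–0.
No project is unbeaten: Tau loses to Zeta; Zeta loses to Gamma; Gamma loses to Epsilon; Epsilon loses to Zeta; Beta loses to Tau. In particular Zeta > Epsilon > Gamma > Zeta is a majority cycle — no Condorcet winner exists.

none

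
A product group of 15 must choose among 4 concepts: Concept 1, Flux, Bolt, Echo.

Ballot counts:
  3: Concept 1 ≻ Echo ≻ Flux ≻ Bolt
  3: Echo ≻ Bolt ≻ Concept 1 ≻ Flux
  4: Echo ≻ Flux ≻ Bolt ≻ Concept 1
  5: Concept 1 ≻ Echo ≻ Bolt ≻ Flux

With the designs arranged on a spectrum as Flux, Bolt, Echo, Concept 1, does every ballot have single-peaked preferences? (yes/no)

no

Axis positions: Flux=1, Bolt=2, Echo=3, Concept 1=4.
Ballot type 1: ranking walks positions 4-3-1-2; Flux is ranked above Bolt even though Bolt lies between Flux and the peak Concept 1 on the axis — preferences dip and rise again. Not single-peaked.
Ballot type 2 (peak Echo at position 3): ranking walks positions 3-2-4-1, expanding outward from the peak — single-peaked.
Ballot type 3: ranking walks positions 3-1-2-4; Flux is ranked above Bolt even though Bolt lies between Flux and the peak Echo on the axis — preferences dip and rise again. Not single-peaked.
Ballot type 4 (peak Concept 1 at position 4): ranking walks positions 4-3-2-1, expanding outward from the peak — single-peaked.
Ballot type 1 violates single-peakedness, so the profile is not single-peaked on this axis.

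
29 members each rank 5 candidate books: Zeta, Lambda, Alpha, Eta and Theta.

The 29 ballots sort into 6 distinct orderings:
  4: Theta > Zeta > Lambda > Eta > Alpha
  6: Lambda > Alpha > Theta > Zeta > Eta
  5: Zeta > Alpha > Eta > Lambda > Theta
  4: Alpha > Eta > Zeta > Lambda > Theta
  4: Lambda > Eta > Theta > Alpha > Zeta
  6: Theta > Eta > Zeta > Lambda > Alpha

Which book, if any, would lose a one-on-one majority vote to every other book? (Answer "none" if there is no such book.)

Head-to-head results (29 members):
Zeta–Lambda: Zeta 19–10.
Zeta vs Alpha: 4+5+6 = 15 for Zeta, 14 for Alpha — Zeta by 15–14.
Zeta vs Eta: Zeta wins 15–14.
Zeta vs Theta: Zeta preferred on 5+4 = 9 ballots; Theta wins 20–9.
Lambda vs Alpha: Lambda, 20–9.
Lambda vs Eta: 14 to 15, Eta.
Lambda–Theta: Lambda 19–10.
Alpha vs Eta: 6+5+4 = 15 for Alpha, 14 for Eta — Alpha by 15–14.
Alpha vs Theta: Alpha wins 15–14.
Eta vs Theta: Theta wins 16–13.
No book is winless: Zeta beats Lambda; Lambda beats Alpha; Alpha beats Eta; Eta beats Lambda; Theta beats Zeta. There is no Condorcet loser.

none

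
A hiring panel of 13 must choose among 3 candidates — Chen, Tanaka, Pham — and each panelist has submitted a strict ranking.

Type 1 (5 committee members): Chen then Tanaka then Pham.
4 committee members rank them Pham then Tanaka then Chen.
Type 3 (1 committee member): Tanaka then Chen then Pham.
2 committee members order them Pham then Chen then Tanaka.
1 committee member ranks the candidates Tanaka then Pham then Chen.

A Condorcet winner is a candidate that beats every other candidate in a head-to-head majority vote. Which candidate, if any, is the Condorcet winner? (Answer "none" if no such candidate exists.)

Check each pair by majority over 13 ballots:
Chen vs Tanaka: Chen is ranked higher on 5+2 = 7 ballots, Tanaka on 6. Chen wins 7–6.
Chen vs Pham: Chen preferred on 5+1 = 6 ballots; Pham wins 7–6.
Tanaka vs Pham: Tanaka is ranked higher on 5+1+1 = 7 ballots, Pham on 6. Tanaka wins 7–6.
Each candidate drops at least one matchup (Chen loses to Pham; Tanaka loses to Chen; Pham loses to Tanaka); the cycle Chen beats Tanaka beats Pham beats Chen rules out a Condorcet winner.

none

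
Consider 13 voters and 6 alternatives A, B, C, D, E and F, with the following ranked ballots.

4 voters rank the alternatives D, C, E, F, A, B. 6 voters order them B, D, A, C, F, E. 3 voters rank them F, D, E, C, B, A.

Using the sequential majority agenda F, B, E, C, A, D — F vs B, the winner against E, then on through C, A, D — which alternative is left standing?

Round 1: F vs B — 7–6, F advances.
Round 2: F vs E — 9–4, F advances.
Round 3: F vs C — 3–10, C advances.
Round 4: C vs A — 7–6, C advances.
Round 5: C vs D — 0–13, D advances.
D survives the agenda.

D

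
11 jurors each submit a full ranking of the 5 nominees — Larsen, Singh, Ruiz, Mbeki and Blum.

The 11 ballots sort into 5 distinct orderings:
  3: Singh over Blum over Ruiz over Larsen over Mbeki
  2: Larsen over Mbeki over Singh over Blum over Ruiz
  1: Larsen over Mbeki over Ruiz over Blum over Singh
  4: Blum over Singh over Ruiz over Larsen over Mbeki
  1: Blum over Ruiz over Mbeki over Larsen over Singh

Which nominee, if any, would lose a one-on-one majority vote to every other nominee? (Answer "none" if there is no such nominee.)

Head-to-head results (11 jurors):
Larsen vs Singh: Singh, 7–4.
Larsen–Ruiz: Ruiz 8–3.
Larsen vs Mbeki: 10 to 1, Larsen.
Larsen vs Blum: Blum, 8–3.
Singh vs Ruiz: 3+2+4 = 9 for Singh, 2 for Ruiz — Singh by 9–2.
Singh–Mbeki: Singh 7–4.
Singh vs Blum: 3+2 = 5 for Singh, 6 for Blum — Blum by 6–5.
Ruiz–Mbeki: Ruiz 8–3.
Ruiz vs Blum: Ruiz preferred on 1 ballot; Blum wins 10–1.
Mbeki vs Blum: Mbeki preferred on 2+1 = 3 ballots; Blum wins 8–3.
Mbeki is beaten in every head-to-head and is the Condorcet loser.

Mbeki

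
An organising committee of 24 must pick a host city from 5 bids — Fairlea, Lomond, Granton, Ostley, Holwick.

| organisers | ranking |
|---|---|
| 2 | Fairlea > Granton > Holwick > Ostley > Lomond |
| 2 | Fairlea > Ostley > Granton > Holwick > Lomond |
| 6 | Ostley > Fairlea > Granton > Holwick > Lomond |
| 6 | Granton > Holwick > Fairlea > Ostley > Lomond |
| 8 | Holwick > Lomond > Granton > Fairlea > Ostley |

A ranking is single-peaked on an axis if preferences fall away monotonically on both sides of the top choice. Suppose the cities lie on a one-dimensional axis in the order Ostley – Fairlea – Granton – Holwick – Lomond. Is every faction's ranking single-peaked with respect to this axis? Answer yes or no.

yes

Axis positions: Ostley=1, Fairlea=2, Granton=3, Holwick=4, Lomond=5.
Faction 1 (peak Fairlea at position 2): ranking walks positions 2-3-4-1-5, expanding outward from the peak — single-peaked.
Faction 2 (peak Fairlea at position 2): ranking walks positions 2-1-3-4-5, expanding outward from the peak — single-peaked.
Faction 3 (peak Ostley at position 1): ranking walks positions 1-2-3-4-5, expanding outward from the peak — single-peaked.
Faction 4 (peak Granton at position 3): ranking walks positions 3-4-2-1-5, expanding outward from the peak — single-peaked.
Faction 5 (peak Holwick at position 4): ranking walks positions 4-5-3-2-1, expanding outward from the peak — single-peaked.
Every ranking is single-peaked on this axis.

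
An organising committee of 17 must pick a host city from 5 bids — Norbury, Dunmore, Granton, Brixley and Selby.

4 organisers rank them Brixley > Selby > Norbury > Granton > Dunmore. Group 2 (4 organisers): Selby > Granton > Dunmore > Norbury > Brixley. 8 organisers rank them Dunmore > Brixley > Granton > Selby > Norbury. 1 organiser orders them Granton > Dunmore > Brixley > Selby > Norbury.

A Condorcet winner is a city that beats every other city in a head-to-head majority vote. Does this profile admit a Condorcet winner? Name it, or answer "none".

Pairwise majorities:
Norbury vs Dunmore: Norbury preferred on 4 ballots; Dunmore wins 13–4.
Norbury vs Granton: 4 for Norbury, 13 for Granton — Granton by 13–4.
Norbury vs Brixley: Norbury is ranked higher on 4 ballots, Brixley on 13. Brixley wins 13–4.
Norbury vs Selby: 0 to 17, Selby.
Dunmore vs Granton: 8 for Dunmore, 9 for Granton — Granton by 9–8.
Dunmore vs Brixley: Dunmore is ranked higher on 4+8+1 = 13 ballots, Brixley on 4. Dunmore wins 13–4.
Dunmore vs Selby: Dunmore is ranked higher on 8+1 = 9 ballots, Selby on 8. Dunmore wins 9–8.
Granton vs Brixley: Granton preferred on 4+1 = 5 ballots; Brixley wins 12–5.
Granton vs Selby: 9 to 8, Granton.
Brixley vs Selby: Brixley is ranked higher on 4+8+1 = 13 ballots, Selby on 4. Brixley wins 13–4.
Each city drops at least one matchup (Norbury loses to Dunmore; Dunmore loses to Granton; Granton loses to Brixley; Brixley loses to Dunmore; Selby loses to Dunmore); the cycle Dunmore beats Brixley beats Granton beats Dunmore rules out a Condorcet winner.

none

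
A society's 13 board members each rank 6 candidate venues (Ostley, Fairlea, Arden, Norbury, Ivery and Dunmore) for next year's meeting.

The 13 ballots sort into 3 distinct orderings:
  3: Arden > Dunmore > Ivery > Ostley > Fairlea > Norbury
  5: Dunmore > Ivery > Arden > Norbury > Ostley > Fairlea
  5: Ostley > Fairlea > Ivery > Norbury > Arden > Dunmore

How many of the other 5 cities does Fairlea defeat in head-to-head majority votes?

1

Fairlea against each rival (13 organisers):
Fairlea vs Ostley: Fairlea preferred on 0 ballots; Ostley wins 13–0.
Fairlea–Arden: Arden 8–5.
Fairlea vs Norbury: Fairlea wins 8–5.
Fairlea vs Ivery: Ivery, 8–5.
Fairlea vs Dunmore: Dunmore, 8–5.
Fairlea beats Norbury; loses to Ostley, Arden, Ivery, Dunmore — 1 pairwise win.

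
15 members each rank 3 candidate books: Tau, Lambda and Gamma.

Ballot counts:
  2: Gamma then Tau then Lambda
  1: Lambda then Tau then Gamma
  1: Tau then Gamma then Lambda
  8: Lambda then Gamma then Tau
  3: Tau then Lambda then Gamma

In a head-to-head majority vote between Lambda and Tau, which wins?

Lambda

Ballots ranking Lambda above Tau: 1 + 8 = 9.
Ballots ranking Tau above Lambda: 15 − 9 = 6.
Lambda wins the head-to-head 9–6.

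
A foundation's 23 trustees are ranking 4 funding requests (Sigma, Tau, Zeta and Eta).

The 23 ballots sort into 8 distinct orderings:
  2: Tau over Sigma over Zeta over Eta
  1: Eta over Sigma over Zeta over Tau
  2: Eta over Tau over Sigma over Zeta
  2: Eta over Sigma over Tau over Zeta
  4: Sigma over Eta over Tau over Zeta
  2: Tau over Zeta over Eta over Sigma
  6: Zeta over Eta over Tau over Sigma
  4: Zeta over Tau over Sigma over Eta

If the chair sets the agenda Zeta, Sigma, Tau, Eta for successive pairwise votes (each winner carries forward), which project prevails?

Round 1: Zeta vs Sigma — 12–11, Zeta advances.
Round 2: Zeta vs Tau — 11–12, Tau advances.
Round 3: Tau vs Eta — 8–15, Eta advances.
The agenda winner is Eta.

Eta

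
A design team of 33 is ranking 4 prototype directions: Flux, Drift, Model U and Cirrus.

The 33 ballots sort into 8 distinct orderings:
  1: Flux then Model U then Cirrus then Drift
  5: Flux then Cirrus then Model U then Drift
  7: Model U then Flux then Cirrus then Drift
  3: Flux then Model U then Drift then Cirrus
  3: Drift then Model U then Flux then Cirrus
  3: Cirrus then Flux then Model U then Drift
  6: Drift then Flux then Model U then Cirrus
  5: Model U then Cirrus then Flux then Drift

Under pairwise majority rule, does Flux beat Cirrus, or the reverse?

Ballots ranking Flux above Cirrus: 1 + 5 + 7 + 3 + 3 + 6 = 25.
Ballots ranking Cirrus above Flux: 33 − 25 = 8.
Flux wins the head-to-head 25–8.

Flux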